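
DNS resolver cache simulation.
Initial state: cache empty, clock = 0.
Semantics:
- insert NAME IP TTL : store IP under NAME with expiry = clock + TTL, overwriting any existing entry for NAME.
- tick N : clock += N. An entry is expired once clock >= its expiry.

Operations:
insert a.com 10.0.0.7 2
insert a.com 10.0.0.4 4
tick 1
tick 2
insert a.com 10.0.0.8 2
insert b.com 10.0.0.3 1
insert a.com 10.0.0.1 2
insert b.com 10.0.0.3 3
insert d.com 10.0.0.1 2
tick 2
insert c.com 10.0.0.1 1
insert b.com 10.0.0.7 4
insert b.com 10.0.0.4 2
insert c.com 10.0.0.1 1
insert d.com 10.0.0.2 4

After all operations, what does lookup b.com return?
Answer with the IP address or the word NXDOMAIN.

Answer: 10.0.0.4

Derivation:
Op 1: insert a.com -> 10.0.0.7 (expiry=0+2=2). clock=0
Op 2: insert a.com -> 10.0.0.4 (expiry=0+4=4). clock=0
Op 3: tick 1 -> clock=1.
Op 4: tick 2 -> clock=3.
Op 5: insert a.com -> 10.0.0.8 (expiry=3+2=5). clock=3
Op 6: insert b.com -> 10.0.0.3 (expiry=3+1=4). clock=3
Op 7: insert a.com -> 10.0.0.1 (expiry=3+2=5). clock=3
Op 8: insert b.com -> 10.0.0.3 (expiry=3+3=6). clock=3
Op 9: insert d.com -> 10.0.0.1 (expiry=3+2=5). clock=3
Op 10: tick 2 -> clock=5. purged={a.com,d.com}
Op 11: insert c.com -> 10.0.0.1 (expiry=5+1=6). clock=5
Op 12: insert b.com -> 10.0.0.7 (expiry=5+4=9). clock=5
Op 13: insert b.com -> 10.0.0.4 (expiry=5+2=7). clock=5
Op 14: insert c.com -> 10.0.0.1 (expiry=5+1=6). clock=5
Op 15: insert d.com -> 10.0.0.2 (expiry=5+4=9). clock=5
lookup b.com: present, ip=10.0.0.4 expiry=7 > clock=5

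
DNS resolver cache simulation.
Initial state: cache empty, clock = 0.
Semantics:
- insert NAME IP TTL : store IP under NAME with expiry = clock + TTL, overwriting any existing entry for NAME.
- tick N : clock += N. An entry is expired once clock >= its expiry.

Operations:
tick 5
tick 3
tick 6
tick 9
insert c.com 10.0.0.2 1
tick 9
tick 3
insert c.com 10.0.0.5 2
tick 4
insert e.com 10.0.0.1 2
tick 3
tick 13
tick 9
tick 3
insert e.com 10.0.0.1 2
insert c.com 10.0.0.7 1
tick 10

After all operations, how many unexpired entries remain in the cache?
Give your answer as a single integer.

Op 1: tick 5 -> clock=5.
Op 2: tick 3 -> clock=8.
Op 3: tick 6 -> clock=14.
Op 4: tick 9 -> clock=23.
Op 5: insert c.com -> 10.0.0.2 (expiry=23+1=24). clock=23
Op 6: tick 9 -> clock=32. purged={c.com}
Op 7: tick 3 -> clock=35.
Op 8: insert c.com -> 10.0.0.5 (expiry=35+2=37). clock=35
Op 9: tick 4 -> clock=39. purged={c.com}
Op 10: insert e.com -> 10.0.0.1 (expiry=39+2=41). clock=39
Op 11: tick 3 -> clock=42. purged={e.com}
Op 12: tick 13 -> clock=55.
Op 13: tick 9 -> clock=64.
Op 14: tick 3 -> clock=67.
Op 15: insert e.com -> 10.0.0.1 (expiry=67+2=69). clock=67
Op 16: insert c.com -> 10.0.0.7 (expiry=67+1=68). clock=67
Op 17: tick 10 -> clock=77. purged={c.com,e.com}
Final cache (unexpired): {} -> size=0

Answer: 0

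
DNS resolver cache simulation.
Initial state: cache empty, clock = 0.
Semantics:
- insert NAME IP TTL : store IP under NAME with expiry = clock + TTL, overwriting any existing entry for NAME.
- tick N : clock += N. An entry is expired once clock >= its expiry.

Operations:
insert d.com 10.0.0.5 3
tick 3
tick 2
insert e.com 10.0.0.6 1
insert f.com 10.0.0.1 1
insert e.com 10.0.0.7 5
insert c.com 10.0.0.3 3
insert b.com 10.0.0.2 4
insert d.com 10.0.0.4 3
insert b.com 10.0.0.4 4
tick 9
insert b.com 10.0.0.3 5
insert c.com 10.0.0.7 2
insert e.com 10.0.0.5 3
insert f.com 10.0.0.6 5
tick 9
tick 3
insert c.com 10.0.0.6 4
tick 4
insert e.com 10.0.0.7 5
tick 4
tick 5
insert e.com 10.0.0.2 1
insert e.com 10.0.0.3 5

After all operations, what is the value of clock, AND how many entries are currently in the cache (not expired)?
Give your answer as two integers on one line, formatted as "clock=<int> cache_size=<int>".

Answer: clock=39 cache_size=1

Derivation:
Op 1: insert d.com -> 10.0.0.5 (expiry=0+3=3). clock=0
Op 2: tick 3 -> clock=3. purged={d.com}
Op 3: tick 2 -> clock=5.
Op 4: insert e.com -> 10.0.0.6 (expiry=5+1=6). clock=5
Op 5: insert f.com -> 10.0.0.1 (expiry=5+1=6). clock=5
Op 6: insert e.com -> 10.0.0.7 (expiry=5+5=10). clock=5
Op 7: insert c.com -> 10.0.0.3 (expiry=5+3=8). clock=5
Op 8: insert b.com -> 10.0.0.2 (expiry=5+4=9). clock=5
Op 9: insert d.com -> 10.0.0.4 (expiry=5+3=8). clock=5
Op 10: insert b.com -> 10.0.0.4 (expiry=5+4=9). clock=5
Op 11: tick 9 -> clock=14. purged={b.com,c.com,d.com,e.com,f.com}
Op 12: insert b.com -> 10.0.0.3 (expiry=14+5=19). clock=14
Op 13: insert c.com -> 10.0.0.7 (expiry=14+2=16). clock=14
Op 14: insert e.com -> 10.0.0.5 (expiry=14+3=17). clock=14
Op 15: insert f.com -> 10.0.0.6 (expiry=14+5=19). clock=14
Op 16: tick 9 -> clock=23. purged={b.com,c.com,e.com,f.com}
Op 17: tick 3 -> clock=26.
Op 18: insert c.com -> 10.0.0.6 (expiry=26+4=30). clock=26
Op 19: tick 4 -> clock=30. purged={c.com}
Op 20: insert e.com -> 10.0.0.7 (expiry=30+5=35). clock=30
Op 21: tick 4 -> clock=34.
Op 22: tick 5 -> clock=39. purged={e.com}
Op 23: insert e.com -> 10.0.0.2 (expiry=39+1=40). clock=39
Op 24: insert e.com -> 10.0.0.3 (expiry=39+5=44). clock=39
Final clock = 39
Final cache (unexpired): {e.com} -> size=1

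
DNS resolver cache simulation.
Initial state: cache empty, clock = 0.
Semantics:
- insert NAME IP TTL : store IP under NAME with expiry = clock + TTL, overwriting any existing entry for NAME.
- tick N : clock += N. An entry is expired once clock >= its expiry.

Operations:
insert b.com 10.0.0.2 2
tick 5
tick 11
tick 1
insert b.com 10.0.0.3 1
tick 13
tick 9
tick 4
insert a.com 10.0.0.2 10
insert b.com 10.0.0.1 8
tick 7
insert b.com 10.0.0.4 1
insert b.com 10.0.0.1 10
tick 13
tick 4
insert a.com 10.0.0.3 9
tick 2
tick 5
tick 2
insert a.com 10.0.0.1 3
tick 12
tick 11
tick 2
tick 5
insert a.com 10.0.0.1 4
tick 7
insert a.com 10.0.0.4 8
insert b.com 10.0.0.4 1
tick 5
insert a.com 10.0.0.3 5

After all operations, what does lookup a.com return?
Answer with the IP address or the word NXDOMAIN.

Answer: 10.0.0.3

Derivation:
Op 1: insert b.com -> 10.0.0.2 (expiry=0+2=2). clock=0
Op 2: tick 5 -> clock=5. purged={b.com}
Op 3: tick 11 -> clock=16.
Op 4: tick 1 -> clock=17.
Op 5: insert b.com -> 10.0.0.3 (expiry=17+1=18). clock=17
Op 6: tick 13 -> clock=30. purged={b.com}
Op 7: tick 9 -> clock=39.
Op 8: tick 4 -> clock=43.
Op 9: insert a.com -> 10.0.0.2 (expiry=43+10=53). clock=43
Op 10: insert b.com -> 10.0.0.1 (expiry=43+8=51). clock=43
Op 11: tick 7 -> clock=50.
Op 12: insert b.com -> 10.0.0.4 (expiry=50+1=51). clock=50
Op 13: insert b.com -> 10.0.0.1 (expiry=50+10=60). clock=50
Op 14: tick 13 -> clock=63. purged={a.com,b.com}
Op 15: tick 4 -> clock=67.
Op 16: insert a.com -> 10.0.0.3 (expiry=67+9=76). clock=67
Op 17: tick 2 -> clock=69.
Op 18: tick 5 -> clock=74.
Op 19: tick 2 -> clock=76. purged={a.com}
Op 20: insert a.com -> 10.0.0.1 (expiry=76+3=79). clock=76
Op 21: tick 12 -> clock=88. purged={a.com}
Op 22: tick 11 -> clock=99.
Op 23: tick 2 -> clock=101.
Op 24: tick 5 -> clock=106.
Op 25: insert a.com -> 10.0.0.1 (expiry=106+4=110). clock=106
Op 26: tick 7 -> clock=113. purged={a.com}
Op 27: insert a.com -> 10.0.0.4 (expiry=113+8=121). clock=113
Op 28: insert b.com -> 10.0.0.4 (expiry=113+1=114). clock=113
Op 29: tick 5 -> clock=118. purged={b.com}
Op 30: insert a.com -> 10.0.0.3 (expiry=118+5=123). clock=118
lookup a.com: present, ip=10.0.0.3 expiry=123 > clock=118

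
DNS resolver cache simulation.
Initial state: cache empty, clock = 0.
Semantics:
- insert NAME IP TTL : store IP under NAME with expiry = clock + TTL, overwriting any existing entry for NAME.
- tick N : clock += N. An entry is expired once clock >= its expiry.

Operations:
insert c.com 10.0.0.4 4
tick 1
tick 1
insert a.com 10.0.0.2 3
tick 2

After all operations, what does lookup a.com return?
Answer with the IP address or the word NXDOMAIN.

Op 1: insert c.com -> 10.0.0.4 (expiry=0+4=4). clock=0
Op 2: tick 1 -> clock=1.
Op 3: tick 1 -> clock=2.
Op 4: insert a.com -> 10.0.0.2 (expiry=2+3=5). clock=2
Op 5: tick 2 -> clock=4. purged={c.com}
lookup a.com: present, ip=10.0.0.2 expiry=5 > clock=4

Answer: 10.0.0.2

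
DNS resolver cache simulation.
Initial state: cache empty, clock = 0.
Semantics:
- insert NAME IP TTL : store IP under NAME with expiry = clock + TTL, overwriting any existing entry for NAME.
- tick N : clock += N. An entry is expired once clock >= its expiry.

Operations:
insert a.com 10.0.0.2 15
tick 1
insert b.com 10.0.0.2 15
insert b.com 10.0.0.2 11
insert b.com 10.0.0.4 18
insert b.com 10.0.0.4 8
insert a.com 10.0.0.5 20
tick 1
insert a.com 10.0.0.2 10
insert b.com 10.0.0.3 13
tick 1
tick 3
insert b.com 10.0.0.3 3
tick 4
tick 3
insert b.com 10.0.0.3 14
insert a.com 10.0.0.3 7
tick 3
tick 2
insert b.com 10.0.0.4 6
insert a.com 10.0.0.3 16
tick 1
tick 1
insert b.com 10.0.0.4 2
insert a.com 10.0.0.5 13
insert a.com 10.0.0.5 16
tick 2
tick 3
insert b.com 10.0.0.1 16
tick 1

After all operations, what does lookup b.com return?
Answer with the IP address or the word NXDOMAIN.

Answer: 10.0.0.1

Derivation:
Op 1: insert a.com -> 10.0.0.2 (expiry=0+15=15). clock=0
Op 2: tick 1 -> clock=1.
Op 3: insert b.com -> 10.0.0.2 (expiry=1+15=16). clock=1
Op 4: insert b.com -> 10.0.0.2 (expiry=1+11=12). clock=1
Op 5: insert b.com -> 10.0.0.4 (expiry=1+18=19). clock=1
Op 6: insert b.com -> 10.0.0.4 (expiry=1+8=9). clock=1
Op 7: insert a.com -> 10.0.0.5 (expiry=1+20=21). clock=1
Op 8: tick 1 -> clock=2.
Op 9: insert a.com -> 10.0.0.2 (expiry=2+10=12). clock=2
Op 10: insert b.com -> 10.0.0.3 (expiry=2+13=15). clock=2
Op 11: tick 1 -> clock=3.
Op 12: tick 3 -> clock=6.
Op 13: insert b.com -> 10.0.0.3 (expiry=6+3=9). clock=6
Op 14: tick 4 -> clock=10. purged={b.com}
Op 15: tick 3 -> clock=13. purged={a.com}
Op 16: insert b.com -> 10.0.0.3 (expiry=13+14=27). clock=13
Op 17: insert a.com -> 10.0.0.3 (expiry=13+7=20). clock=13
Op 18: tick 3 -> clock=16.
Op 19: tick 2 -> clock=18.
Op 20: insert b.com -> 10.0.0.4 (expiry=18+6=24). clock=18
Op 21: insert a.com -> 10.0.0.3 (expiry=18+16=34). clock=18
Op 22: tick 1 -> clock=19.
Op 23: tick 1 -> clock=20.
Op 24: insert b.com -> 10.0.0.4 (expiry=20+2=22). clock=20
Op 25: insert a.com -> 10.0.0.5 (expiry=20+13=33). clock=20
Op 26: insert a.com -> 10.0.0.5 (expiry=20+16=36). clock=20
Op 27: tick 2 -> clock=22. purged={b.com}
Op 28: tick 3 -> clock=25.
Op 29: insert b.com -> 10.0.0.1 (expiry=25+16=41). clock=25
Op 30: tick 1 -> clock=26.
lookup b.com: present, ip=10.0.0.1 expiry=41 > clock=26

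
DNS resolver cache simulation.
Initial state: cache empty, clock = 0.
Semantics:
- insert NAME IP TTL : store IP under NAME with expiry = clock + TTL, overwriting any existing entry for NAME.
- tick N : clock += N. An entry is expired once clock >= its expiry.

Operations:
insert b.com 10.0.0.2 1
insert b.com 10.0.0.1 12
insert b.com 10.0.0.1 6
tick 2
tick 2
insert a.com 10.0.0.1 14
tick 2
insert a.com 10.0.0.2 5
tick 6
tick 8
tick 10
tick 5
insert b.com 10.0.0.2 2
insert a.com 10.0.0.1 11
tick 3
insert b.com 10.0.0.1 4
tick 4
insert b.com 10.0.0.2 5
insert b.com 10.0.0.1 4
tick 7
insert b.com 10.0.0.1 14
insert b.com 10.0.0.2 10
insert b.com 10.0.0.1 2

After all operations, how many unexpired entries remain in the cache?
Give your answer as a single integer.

Answer: 1

Derivation:
Op 1: insert b.com -> 10.0.0.2 (expiry=0+1=1). clock=0
Op 2: insert b.com -> 10.0.0.1 (expiry=0+12=12). clock=0
Op 3: insert b.com -> 10.0.0.1 (expiry=0+6=6). clock=0
Op 4: tick 2 -> clock=2.
Op 5: tick 2 -> clock=4.
Op 6: insert a.com -> 10.0.0.1 (expiry=4+14=18). clock=4
Op 7: tick 2 -> clock=6. purged={b.com}
Op 8: insert a.com -> 10.0.0.2 (expiry=6+5=11). clock=6
Op 9: tick 6 -> clock=12. purged={a.com}
Op 10: tick 8 -> clock=20.
Op 11: tick 10 -> clock=30.
Op 12: tick 5 -> clock=35.
Op 13: insert b.com -> 10.0.0.2 (expiry=35+2=37). clock=35
Op 14: insert a.com -> 10.0.0.1 (expiry=35+11=46). clock=35
Op 15: tick 3 -> clock=38. purged={b.com}
Op 16: insert b.com -> 10.0.0.1 (expiry=38+4=42). clock=38
Op 17: tick 4 -> clock=42. purged={b.com}
Op 18: insert b.com -> 10.0.0.2 (expiry=42+5=47). clock=42
Op 19: insert b.com -> 10.0.0.1 (expiry=42+4=46). clock=42
Op 20: tick 7 -> clock=49. purged={a.com,b.com}
Op 21: insert b.com -> 10.0.0.1 (expiry=49+14=63). clock=49
Op 22: insert b.com -> 10.0.0.2 (expiry=49+10=59). clock=49
Op 23: insert b.com -> 10.0.0.1 (expiry=49+2=51). clock=49
Final cache (unexpired): {b.com} -> size=1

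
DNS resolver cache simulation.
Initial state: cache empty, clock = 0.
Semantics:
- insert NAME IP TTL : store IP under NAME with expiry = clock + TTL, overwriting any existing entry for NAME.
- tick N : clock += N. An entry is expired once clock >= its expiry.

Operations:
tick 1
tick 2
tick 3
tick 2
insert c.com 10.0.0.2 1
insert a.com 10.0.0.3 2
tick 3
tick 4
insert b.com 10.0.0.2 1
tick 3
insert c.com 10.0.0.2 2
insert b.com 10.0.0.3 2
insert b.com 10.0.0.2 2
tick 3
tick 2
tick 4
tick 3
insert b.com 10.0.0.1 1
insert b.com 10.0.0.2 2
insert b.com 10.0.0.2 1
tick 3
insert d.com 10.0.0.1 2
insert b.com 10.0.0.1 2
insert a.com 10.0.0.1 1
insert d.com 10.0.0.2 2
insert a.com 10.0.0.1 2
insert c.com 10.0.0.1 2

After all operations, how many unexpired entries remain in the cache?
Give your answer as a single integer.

Op 1: tick 1 -> clock=1.
Op 2: tick 2 -> clock=3.
Op 3: tick 3 -> clock=6.
Op 4: tick 2 -> clock=8.
Op 5: insert c.com -> 10.0.0.2 (expiry=8+1=9). clock=8
Op 6: insert a.com -> 10.0.0.3 (expiry=8+2=10). clock=8
Op 7: tick 3 -> clock=11. purged={a.com,c.com}
Op 8: tick 4 -> clock=15.
Op 9: insert b.com -> 10.0.0.2 (expiry=15+1=16). clock=15
Op 10: tick 3 -> clock=18. purged={b.com}
Op 11: insert c.com -> 10.0.0.2 (expiry=18+2=20). clock=18
Op 12: insert b.com -> 10.0.0.3 (expiry=18+2=20). clock=18
Op 13: insert b.com -> 10.0.0.2 (expiry=18+2=20). clock=18
Op 14: tick 3 -> clock=21. purged={b.com,c.com}
Op 15: tick 2 -> clock=23.
Op 16: tick 4 -> clock=27.
Op 17: tick 3 -> clock=30.
Op 18: insert b.com -> 10.0.0.1 (expiry=30+1=31). clock=30
Op 19: insert b.com -> 10.0.0.2 (expiry=30+2=32). clock=30
Op 20: insert b.com -> 10.0.0.2 (expiry=30+1=31). clock=30
Op 21: tick 3 -> clock=33. purged={b.com}
Op 22: insert d.com -> 10.0.0.1 (expiry=33+2=35). clock=33
Op 23: insert b.com -> 10.0.0.1 (expiry=33+2=35). clock=33
Op 24: insert a.com -> 10.0.0.1 (expiry=33+1=34). clock=33
Op 25: insert d.com -> 10.0.0.2 (expiry=33+2=35). clock=33
Op 26: insert a.com -> 10.0.0.1 (expiry=33+2=35). clock=33
Op 27: insert c.com -> 10.0.0.1 (expiry=33+2=35). clock=33
Final cache (unexpired): {a.com,b.com,c.com,d.com} -> size=4

Answer: 4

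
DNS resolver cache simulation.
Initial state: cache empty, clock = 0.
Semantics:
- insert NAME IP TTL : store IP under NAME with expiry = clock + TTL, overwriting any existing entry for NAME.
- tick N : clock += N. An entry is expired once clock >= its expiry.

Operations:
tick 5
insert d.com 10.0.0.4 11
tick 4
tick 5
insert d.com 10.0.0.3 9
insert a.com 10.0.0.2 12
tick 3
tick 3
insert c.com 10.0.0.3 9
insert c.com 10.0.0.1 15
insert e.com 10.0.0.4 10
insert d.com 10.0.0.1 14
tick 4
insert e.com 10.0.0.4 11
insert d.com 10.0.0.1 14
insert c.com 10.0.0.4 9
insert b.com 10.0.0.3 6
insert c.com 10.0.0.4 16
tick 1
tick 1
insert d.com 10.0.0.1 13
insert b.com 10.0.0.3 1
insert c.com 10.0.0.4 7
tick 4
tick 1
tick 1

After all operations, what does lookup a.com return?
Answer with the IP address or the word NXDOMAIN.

Answer: NXDOMAIN

Derivation:
Op 1: tick 5 -> clock=5.
Op 2: insert d.com -> 10.0.0.4 (expiry=5+11=16). clock=5
Op 3: tick 4 -> clock=9.
Op 4: tick 5 -> clock=14.
Op 5: insert d.com -> 10.0.0.3 (expiry=14+9=23). clock=14
Op 6: insert a.com -> 10.0.0.2 (expiry=14+12=26). clock=14
Op 7: tick 3 -> clock=17.
Op 8: tick 3 -> clock=20.
Op 9: insert c.com -> 10.0.0.3 (expiry=20+9=29). clock=20
Op 10: insert c.com -> 10.0.0.1 (expiry=20+15=35). clock=20
Op 11: insert e.com -> 10.0.0.4 (expiry=20+10=30). clock=20
Op 12: insert d.com -> 10.0.0.1 (expiry=20+14=34). clock=20
Op 13: tick 4 -> clock=24.
Op 14: insert e.com -> 10.0.0.4 (expiry=24+11=35). clock=24
Op 15: insert d.com -> 10.0.0.1 (expiry=24+14=38). clock=24
Op 16: insert c.com -> 10.0.0.4 (expiry=24+9=33). clock=24
Op 17: insert b.com -> 10.0.0.3 (expiry=24+6=30). clock=24
Op 18: insert c.com -> 10.0.0.4 (expiry=24+16=40). clock=24
Op 19: tick 1 -> clock=25.
Op 20: tick 1 -> clock=26. purged={a.com}
Op 21: insert d.com -> 10.0.0.1 (expiry=26+13=39). clock=26
Op 22: insert b.com -> 10.0.0.3 (expiry=26+1=27). clock=26
Op 23: insert c.com -> 10.0.0.4 (expiry=26+7=33). clock=26
Op 24: tick 4 -> clock=30. purged={b.com}
Op 25: tick 1 -> clock=31.
Op 26: tick 1 -> clock=32.
lookup a.com: not in cache (expired or never inserted)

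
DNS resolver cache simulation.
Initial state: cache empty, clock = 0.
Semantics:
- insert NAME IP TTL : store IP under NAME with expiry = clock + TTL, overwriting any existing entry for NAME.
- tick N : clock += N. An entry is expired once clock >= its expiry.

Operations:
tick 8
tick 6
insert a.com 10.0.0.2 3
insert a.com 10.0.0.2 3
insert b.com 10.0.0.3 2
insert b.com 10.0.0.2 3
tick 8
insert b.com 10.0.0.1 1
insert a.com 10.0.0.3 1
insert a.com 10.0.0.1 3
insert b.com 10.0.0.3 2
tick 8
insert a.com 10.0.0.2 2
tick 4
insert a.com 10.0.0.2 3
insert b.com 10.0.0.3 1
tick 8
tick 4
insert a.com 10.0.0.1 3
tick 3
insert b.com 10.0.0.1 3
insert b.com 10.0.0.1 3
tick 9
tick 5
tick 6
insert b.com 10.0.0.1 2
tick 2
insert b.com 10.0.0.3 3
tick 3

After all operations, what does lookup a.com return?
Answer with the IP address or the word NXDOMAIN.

Answer: NXDOMAIN

Derivation:
Op 1: tick 8 -> clock=8.
Op 2: tick 6 -> clock=14.
Op 3: insert a.com -> 10.0.0.2 (expiry=14+3=17). clock=14
Op 4: insert a.com -> 10.0.0.2 (expiry=14+3=17). clock=14
Op 5: insert b.com -> 10.0.0.3 (expiry=14+2=16). clock=14
Op 6: insert b.com -> 10.0.0.2 (expiry=14+3=17). clock=14
Op 7: tick 8 -> clock=22. purged={a.com,b.com}
Op 8: insert b.com -> 10.0.0.1 (expiry=22+1=23). clock=22
Op 9: insert a.com -> 10.0.0.3 (expiry=22+1=23). clock=22
Op 10: insert a.com -> 10.0.0.1 (expiry=22+3=25). clock=22
Op 11: insert b.com -> 10.0.0.3 (expiry=22+2=24). clock=22
Op 12: tick 8 -> clock=30. purged={a.com,b.com}
Op 13: insert a.com -> 10.0.0.2 (expiry=30+2=32). clock=30
Op 14: tick 4 -> clock=34. purged={a.com}
Op 15: insert a.com -> 10.0.0.2 (expiry=34+3=37). clock=34
Op 16: insert b.com -> 10.0.0.3 (expiry=34+1=35). clock=34
Op 17: tick 8 -> clock=42. purged={a.com,b.com}
Op 18: tick 4 -> clock=46.
Op 19: insert a.com -> 10.0.0.1 (expiry=46+3=49). clock=46
Op 20: tick 3 -> clock=49. purged={a.com}
Op 21: insert b.com -> 10.0.0.1 (expiry=49+3=52). clock=49
Op 22: insert b.com -> 10.0.0.1 (expiry=49+3=52). clock=49
Op 23: tick 9 -> clock=58. purged={b.com}
Op 24: tick 5 -> clock=63.
Op 25: tick 6 -> clock=69.
Op 26: insert b.com -> 10.0.0.1 (expiry=69+2=71). clock=69
Op 27: tick 2 -> clock=71. purged={b.com}
Op 28: insert b.com -> 10.0.0.3 (expiry=71+3=74). clock=71
Op 29: tick 3 -> clock=74. purged={b.com}
lookup a.com: not in cache (expired or never inserted)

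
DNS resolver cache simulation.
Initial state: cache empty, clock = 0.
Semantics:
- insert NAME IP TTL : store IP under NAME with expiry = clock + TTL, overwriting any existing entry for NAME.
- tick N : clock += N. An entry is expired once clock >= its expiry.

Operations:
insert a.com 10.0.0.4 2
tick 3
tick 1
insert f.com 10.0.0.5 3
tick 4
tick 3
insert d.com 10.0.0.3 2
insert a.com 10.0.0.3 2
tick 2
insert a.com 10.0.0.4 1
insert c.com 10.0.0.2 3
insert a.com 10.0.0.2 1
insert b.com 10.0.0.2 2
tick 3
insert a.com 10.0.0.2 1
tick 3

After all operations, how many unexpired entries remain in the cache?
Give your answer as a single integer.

Answer: 0

Derivation:
Op 1: insert a.com -> 10.0.0.4 (expiry=0+2=2). clock=0
Op 2: tick 3 -> clock=3. purged={a.com}
Op 3: tick 1 -> clock=4.
Op 4: insert f.com -> 10.0.0.5 (expiry=4+3=7). clock=4
Op 5: tick 4 -> clock=8. purged={f.com}
Op 6: tick 3 -> clock=11.
Op 7: insert d.com -> 10.0.0.3 (expiry=11+2=13). clock=11
Op 8: insert a.com -> 10.0.0.3 (expiry=11+2=13). clock=11
Op 9: tick 2 -> clock=13. purged={a.com,d.com}
Op 10: insert a.com -> 10.0.0.4 (expiry=13+1=14). clock=13
Op 11: insert c.com -> 10.0.0.2 (expiry=13+3=16). clock=13
Op 12: insert a.com -> 10.0.0.2 (expiry=13+1=14). clock=13
Op 13: insert b.com -> 10.0.0.2 (expiry=13+2=15). clock=13
Op 14: tick 3 -> clock=16. purged={a.com,b.com,c.com}
Op 15: insert a.com -> 10.0.0.2 (expiry=16+1=17). clock=16
Op 16: tick 3 -> clock=19. purged={a.com}
Final cache (unexpired): {} -> size=0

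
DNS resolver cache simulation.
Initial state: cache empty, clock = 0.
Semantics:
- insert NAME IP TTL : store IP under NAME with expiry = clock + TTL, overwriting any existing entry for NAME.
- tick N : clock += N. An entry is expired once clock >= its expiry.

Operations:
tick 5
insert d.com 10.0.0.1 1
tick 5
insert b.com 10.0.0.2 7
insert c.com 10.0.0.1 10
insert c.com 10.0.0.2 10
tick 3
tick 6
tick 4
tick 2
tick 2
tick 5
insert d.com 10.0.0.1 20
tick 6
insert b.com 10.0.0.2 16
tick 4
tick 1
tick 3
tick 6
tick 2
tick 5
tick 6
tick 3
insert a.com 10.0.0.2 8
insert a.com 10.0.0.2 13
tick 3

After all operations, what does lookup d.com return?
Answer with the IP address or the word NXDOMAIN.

Answer: NXDOMAIN

Derivation:
Op 1: tick 5 -> clock=5.
Op 2: insert d.com -> 10.0.0.1 (expiry=5+1=6). clock=5
Op 3: tick 5 -> clock=10. purged={d.com}
Op 4: insert b.com -> 10.0.0.2 (expiry=10+7=17). clock=10
Op 5: insert c.com -> 10.0.0.1 (expiry=10+10=20). clock=10
Op 6: insert c.com -> 10.0.0.2 (expiry=10+10=20). clock=10
Op 7: tick 3 -> clock=13.
Op 8: tick 6 -> clock=19. purged={b.com}
Op 9: tick 4 -> clock=23. purged={c.com}
Op 10: tick 2 -> clock=25.
Op 11: tick 2 -> clock=27.
Op 12: tick 5 -> clock=32.
Op 13: insert d.com -> 10.0.0.1 (expiry=32+20=52). clock=32
Op 14: tick 6 -> clock=38.
Op 15: insert b.com -> 10.0.0.2 (expiry=38+16=54). clock=38
Op 16: tick 4 -> clock=42.
Op 17: tick 1 -> clock=43.
Op 18: tick 3 -> clock=46.
Op 19: tick 6 -> clock=52. purged={d.com}
Op 20: tick 2 -> clock=54. purged={b.com}
Op 21: tick 5 -> clock=59.
Op 22: tick 6 -> clock=65.
Op 23: tick 3 -> clock=68.
Op 24: insert a.com -> 10.0.0.2 (expiry=68+8=76). clock=68
Op 25: insert a.com -> 10.0.0.2 (expiry=68+13=81). clock=68
Op 26: tick 3 -> clock=71.
lookup d.com: not in cache (expired or never inserted)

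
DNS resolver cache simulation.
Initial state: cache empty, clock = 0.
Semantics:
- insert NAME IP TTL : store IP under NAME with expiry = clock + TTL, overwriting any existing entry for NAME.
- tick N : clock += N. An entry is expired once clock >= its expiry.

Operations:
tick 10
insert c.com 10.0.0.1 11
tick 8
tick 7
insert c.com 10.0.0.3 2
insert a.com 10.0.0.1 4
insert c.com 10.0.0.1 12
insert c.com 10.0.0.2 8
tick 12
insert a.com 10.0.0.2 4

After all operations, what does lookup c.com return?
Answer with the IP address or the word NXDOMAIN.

Answer: NXDOMAIN

Derivation:
Op 1: tick 10 -> clock=10.
Op 2: insert c.com -> 10.0.0.1 (expiry=10+11=21). clock=10
Op 3: tick 8 -> clock=18.
Op 4: tick 7 -> clock=25. purged={c.com}
Op 5: insert c.com -> 10.0.0.3 (expiry=25+2=27). clock=25
Op 6: insert a.com -> 10.0.0.1 (expiry=25+4=29). clock=25
Op 7: insert c.com -> 10.0.0.1 (expiry=25+12=37). clock=25
Op 8: insert c.com -> 10.0.0.2 (expiry=25+8=33). clock=25
Op 9: tick 12 -> clock=37. purged={a.com,c.com}
Op 10: insert a.com -> 10.0.0.2 (expiry=37+4=41). clock=37
lookup c.com: not in cache (expired or never inserted)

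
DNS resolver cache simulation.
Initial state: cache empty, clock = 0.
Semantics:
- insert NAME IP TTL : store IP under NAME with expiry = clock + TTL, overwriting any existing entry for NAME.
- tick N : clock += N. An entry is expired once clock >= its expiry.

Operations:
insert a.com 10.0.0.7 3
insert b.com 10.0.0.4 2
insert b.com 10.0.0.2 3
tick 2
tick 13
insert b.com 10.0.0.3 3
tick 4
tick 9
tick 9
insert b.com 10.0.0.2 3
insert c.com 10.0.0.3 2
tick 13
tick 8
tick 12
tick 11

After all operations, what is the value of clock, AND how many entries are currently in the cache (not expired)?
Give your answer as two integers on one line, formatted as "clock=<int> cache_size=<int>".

Op 1: insert a.com -> 10.0.0.7 (expiry=0+3=3). clock=0
Op 2: insert b.com -> 10.0.0.4 (expiry=0+2=2). clock=0
Op 3: insert b.com -> 10.0.0.2 (expiry=0+3=3). clock=0
Op 4: tick 2 -> clock=2.
Op 5: tick 13 -> clock=15. purged={a.com,b.com}
Op 6: insert b.com -> 10.0.0.3 (expiry=15+3=18). clock=15
Op 7: tick 4 -> clock=19. purged={b.com}
Op 8: tick 9 -> clock=28.
Op 9: tick 9 -> clock=37.
Op 10: insert b.com -> 10.0.0.2 (expiry=37+3=40). clock=37
Op 11: insert c.com -> 10.0.0.3 (expiry=37+2=39). clock=37
Op 12: tick 13 -> clock=50. purged={b.com,c.com}
Op 13: tick 8 -> clock=58.
Op 14: tick 12 -> clock=70.
Op 15: tick 11 -> clock=81.
Final clock = 81
Final cache (unexpired): {} -> size=0

Answer: clock=81 cache_size=0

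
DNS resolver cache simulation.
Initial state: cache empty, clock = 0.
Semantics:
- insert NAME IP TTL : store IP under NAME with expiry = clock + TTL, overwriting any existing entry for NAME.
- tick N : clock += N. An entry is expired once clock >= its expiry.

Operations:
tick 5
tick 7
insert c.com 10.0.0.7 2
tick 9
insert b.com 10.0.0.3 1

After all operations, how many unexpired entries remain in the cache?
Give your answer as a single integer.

Answer: 1

Derivation:
Op 1: tick 5 -> clock=5.
Op 2: tick 7 -> clock=12.
Op 3: insert c.com -> 10.0.0.7 (expiry=12+2=14). clock=12
Op 4: tick 9 -> clock=21. purged={c.com}
Op 5: insert b.com -> 10.0.0.3 (expiry=21+1=22). clock=21
Final cache (unexpired): {b.com} -> size=1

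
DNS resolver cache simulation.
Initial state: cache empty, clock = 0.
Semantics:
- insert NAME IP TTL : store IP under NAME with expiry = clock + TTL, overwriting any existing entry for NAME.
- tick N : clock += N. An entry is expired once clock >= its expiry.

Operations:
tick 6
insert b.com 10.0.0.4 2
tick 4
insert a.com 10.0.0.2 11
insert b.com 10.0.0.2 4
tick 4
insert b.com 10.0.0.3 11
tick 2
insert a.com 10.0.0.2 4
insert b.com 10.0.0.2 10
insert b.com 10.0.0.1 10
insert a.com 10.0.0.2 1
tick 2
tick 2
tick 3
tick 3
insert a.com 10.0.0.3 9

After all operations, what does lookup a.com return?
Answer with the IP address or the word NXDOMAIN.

Answer: 10.0.0.3

Derivation:
Op 1: tick 6 -> clock=6.
Op 2: insert b.com -> 10.0.0.4 (expiry=6+2=8). clock=6
Op 3: tick 4 -> clock=10. purged={b.com}
Op 4: insert a.com -> 10.0.0.2 (expiry=10+11=21). clock=10
Op 5: insert b.com -> 10.0.0.2 (expiry=10+4=14). clock=10
Op 6: tick 4 -> clock=14. purged={b.com}
Op 7: insert b.com -> 10.0.0.3 (expiry=14+11=25). clock=14
Op 8: tick 2 -> clock=16.
Op 9: insert a.com -> 10.0.0.2 (expiry=16+4=20). clock=16
Op 10: insert b.com -> 10.0.0.2 (expiry=16+10=26). clock=16
Op 11: insert b.com -> 10.0.0.1 (expiry=16+10=26). clock=16
Op 12: insert a.com -> 10.0.0.2 (expiry=16+1=17). clock=16
Op 13: tick 2 -> clock=18. purged={a.com}
Op 14: tick 2 -> clock=20.
Op 15: tick 3 -> clock=23.
Op 16: tick 3 -> clock=26. purged={b.com}
Op 17: insert a.com -> 10.0.0.3 (expiry=26+9=35). clock=26
lookup a.com: present, ip=10.0.0.3 expiry=35 > clock=26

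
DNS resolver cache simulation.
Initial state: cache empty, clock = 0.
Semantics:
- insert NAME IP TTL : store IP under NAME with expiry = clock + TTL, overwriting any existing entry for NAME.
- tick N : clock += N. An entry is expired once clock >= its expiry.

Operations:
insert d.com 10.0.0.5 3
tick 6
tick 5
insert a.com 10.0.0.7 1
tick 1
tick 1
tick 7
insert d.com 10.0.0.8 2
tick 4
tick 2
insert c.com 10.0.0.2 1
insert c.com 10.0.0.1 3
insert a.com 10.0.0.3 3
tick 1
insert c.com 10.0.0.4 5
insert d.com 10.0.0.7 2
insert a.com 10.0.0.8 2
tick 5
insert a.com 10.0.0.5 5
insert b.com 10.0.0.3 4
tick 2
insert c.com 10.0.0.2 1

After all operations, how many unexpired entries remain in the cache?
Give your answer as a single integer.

Op 1: insert d.com -> 10.0.0.5 (expiry=0+3=3). clock=0
Op 2: tick 6 -> clock=6. purged={d.com}
Op 3: tick 5 -> clock=11.
Op 4: insert a.com -> 10.0.0.7 (expiry=11+1=12). clock=11
Op 5: tick 1 -> clock=12. purged={a.com}
Op 6: tick 1 -> clock=13.
Op 7: tick 7 -> clock=20.
Op 8: insert d.com -> 10.0.0.8 (expiry=20+2=22). clock=20
Op 9: tick 4 -> clock=24. purged={d.com}
Op 10: tick 2 -> clock=26.
Op 11: insert c.com -> 10.0.0.2 (expiry=26+1=27). clock=26
Op 12: insert c.com -> 10.0.0.1 (expiry=26+3=29). clock=26
Op 13: insert a.com -> 10.0.0.3 (expiry=26+3=29). clock=26
Op 14: tick 1 -> clock=27.
Op 15: insert c.com -> 10.0.0.4 (expiry=27+5=32). clock=27
Op 16: insert d.com -> 10.0.0.7 (expiry=27+2=29). clock=27
Op 17: insert a.com -> 10.0.0.8 (expiry=27+2=29). clock=27
Op 18: tick 5 -> clock=32. purged={a.com,c.com,d.com}
Op 19: insert a.com -> 10.0.0.5 (expiry=32+5=37). clock=32
Op 20: insert b.com -> 10.0.0.3 (expiry=32+4=36). clock=32
Op 21: tick 2 -> clock=34.
Op 22: insert c.com -> 10.0.0.2 (expiry=34+1=35). clock=34
Final cache (unexpired): {a.com,b.com,c.com} -> size=3

Answer: 3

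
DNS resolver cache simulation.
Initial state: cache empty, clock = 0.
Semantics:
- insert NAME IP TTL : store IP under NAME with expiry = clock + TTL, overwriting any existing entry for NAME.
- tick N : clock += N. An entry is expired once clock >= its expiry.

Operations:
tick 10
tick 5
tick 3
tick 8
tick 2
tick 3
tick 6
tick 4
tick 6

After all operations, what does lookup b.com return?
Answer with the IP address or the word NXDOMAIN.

Answer: NXDOMAIN

Derivation:
Op 1: tick 10 -> clock=10.
Op 2: tick 5 -> clock=15.
Op 3: tick 3 -> clock=18.
Op 4: tick 8 -> clock=26.
Op 5: tick 2 -> clock=28.
Op 6: tick 3 -> clock=31.
Op 7: tick 6 -> clock=37.
Op 8: tick 4 -> clock=41.
Op 9: tick 6 -> clock=47.
lookup b.com: not in cache (expired or never inserted)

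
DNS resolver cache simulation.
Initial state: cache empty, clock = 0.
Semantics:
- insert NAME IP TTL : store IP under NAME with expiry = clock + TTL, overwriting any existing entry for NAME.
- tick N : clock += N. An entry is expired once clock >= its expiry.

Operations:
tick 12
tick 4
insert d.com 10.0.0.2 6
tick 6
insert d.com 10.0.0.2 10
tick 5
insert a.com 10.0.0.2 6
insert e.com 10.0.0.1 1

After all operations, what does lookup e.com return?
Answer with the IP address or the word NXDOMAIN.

Op 1: tick 12 -> clock=12.
Op 2: tick 4 -> clock=16.
Op 3: insert d.com -> 10.0.0.2 (expiry=16+6=22). clock=16
Op 4: tick 6 -> clock=22. purged={d.com}
Op 5: insert d.com -> 10.0.0.2 (expiry=22+10=32). clock=22
Op 6: tick 5 -> clock=27.
Op 7: insert a.com -> 10.0.0.2 (expiry=27+6=33). clock=27
Op 8: insert e.com -> 10.0.0.1 (expiry=27+1=28). clock=27
lookup e.com: present, ip=10.0.0.1 expiry=28 > clock=27

Answer: 10.0.0.1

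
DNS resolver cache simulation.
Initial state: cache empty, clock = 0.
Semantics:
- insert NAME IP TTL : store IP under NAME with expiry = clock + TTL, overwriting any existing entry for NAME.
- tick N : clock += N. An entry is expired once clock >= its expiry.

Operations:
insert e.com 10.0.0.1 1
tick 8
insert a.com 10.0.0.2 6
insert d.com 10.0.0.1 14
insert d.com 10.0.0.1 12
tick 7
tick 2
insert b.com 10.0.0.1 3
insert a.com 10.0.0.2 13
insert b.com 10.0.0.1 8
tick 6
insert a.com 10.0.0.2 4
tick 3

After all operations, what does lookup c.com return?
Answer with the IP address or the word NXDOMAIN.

Answer: NXDOMAIN

Derivation:
Op 1: insert e.com -> 10.0.0.1 (expiry=0+1=1). clock=0
Op 2: tick 8 -> clock=8. purged={e.com}
Op 3: insert a.com -> 10.0.0.2 (expiry=8+6=14). clock=8
Op 4: insert d.com -> 10.0.0.1 (expiry=8+14=22). clock=8
Op 5: insert d.com -> 10.0.0.1 (expiry=8+12=20). clock=8
Op 6: tick 7 -> clock=15. purged={a.com}
Op 7: tick 2 -> clock=17.
Op 8: insert b.com -> 10.0.0.1 (expiry=17+3=20). clock=17
Op 9: insert a.com -> 10.0.0.2 (expiry=17+13=30). clock=17
Op 10: insert b.com -> 10.0.0.1 (expiry=17+8=25). clock=17
Op 11: tick 6 -> clock=23. purged={d.com}
Op 12: insert a.com -> 10.0.0.2 (expiry=23+4=27). clock=23
Op 13: tick 3 -> clock=26. purged={b.com}
lookup c.com: not in cache (expired or never inserted)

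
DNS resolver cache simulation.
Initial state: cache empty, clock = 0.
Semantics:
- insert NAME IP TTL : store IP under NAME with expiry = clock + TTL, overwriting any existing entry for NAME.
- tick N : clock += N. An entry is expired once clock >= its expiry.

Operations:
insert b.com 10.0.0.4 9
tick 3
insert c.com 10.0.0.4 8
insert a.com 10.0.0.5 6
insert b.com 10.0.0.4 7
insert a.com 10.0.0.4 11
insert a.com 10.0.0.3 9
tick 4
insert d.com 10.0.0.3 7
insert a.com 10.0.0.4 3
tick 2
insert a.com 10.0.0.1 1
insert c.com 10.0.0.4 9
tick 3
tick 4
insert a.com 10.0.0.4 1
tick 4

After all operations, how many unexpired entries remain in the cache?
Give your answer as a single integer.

Answer: 0

Derivation:
Op 1: insert b.com -> 10.0.0.4 (expiry=0+9=9). clock=0
Op 2: tick 3 -> clock=3.
Op 3: insert c.com -> 10.0.0.4 (expiry=3+8=11). clock=3
Op 4: insert a.com -> 10.0.0.5 (expiry=3+6=9). clock=3
Op 5: insert b.com -> 10.0.0.4 (expiry=3+7=10). clock=3
Op 6: insert a.com -> 10.0.0.4 (expiry=3+11=14). clock=3
Op 7: insert a.com -> 10.0.0.3 (expiry=3+9=12). clock=3
Op 8: tick 4 -> clock=7.
Op 9: insert d.com -> 10.0.0.3 (expiry=7+7=14). clock=7
Op 10: insert a.com -> 10.0.0.4 (expiry=7+3=10). clock=7
Op 11: tick 2 -> clock=9.
Op 12: insert a.com -> 10.0.0.1 (expiry=9+1=10). clock=9
Op 13: insert c.com -> 10.0.0.4 (expiry=9+9=18). clock=9
Op 14: tick 3 -> clock=12. purged={a.com,b.com}
Op 15: tick 4 -> clock=16. purged={d.com}
Op 16: insert a.com -> 10.0.0.4 (expiry=16+1=17). clock=16
Op 17: tick 4 -> clock=20. purged={a.com,c.com}
Final cache (unexpired): {} -> size=0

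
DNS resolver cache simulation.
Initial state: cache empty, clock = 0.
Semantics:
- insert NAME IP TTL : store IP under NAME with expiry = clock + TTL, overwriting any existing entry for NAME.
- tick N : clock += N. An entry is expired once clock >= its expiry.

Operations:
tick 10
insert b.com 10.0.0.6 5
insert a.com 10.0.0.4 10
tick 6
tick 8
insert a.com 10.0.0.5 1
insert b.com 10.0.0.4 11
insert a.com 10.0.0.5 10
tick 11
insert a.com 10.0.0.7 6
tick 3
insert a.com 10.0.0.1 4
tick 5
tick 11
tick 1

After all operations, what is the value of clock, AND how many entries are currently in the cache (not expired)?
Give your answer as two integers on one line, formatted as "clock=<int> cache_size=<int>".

Op 1: tick 10 -> clock=10.
Op 2: insert b.com -> 10.0.0.6 (expiry=10+5=15). clock=10
Op 3: insert a.com -> 10.0.0.4 (expiry=10+10=20). clock=10
Op 4: tick 6 -> clock=16. purged={b.com}
Op 5: tick 8 -> clock=24. purged={a.com}
Op 6: insert a.com -> 10.0.0.5 (expiry=24+1=25). clock=24
Op 7: insert b.com -> 10.0.0.4 (expiry=24+11=35). clock=24
Op 8: insert a.com -> 10.0.0.5 (expiry=24+10=34). clock=24
Op 9: tick 11 -> clock=35. purged={a.com,b.com}
Op 10: insert a.com -> 10.0.0.7 (expiry=35+6=41). clock=35
Op 11: tick 3 -> clock=38.
Op 12: insert a.com -> 10.0.0.1 (expiry=38+4=42). clock=38
Op 13: tick 5 -> clock=43. purged={a.com}
Op 14: tick 11 -> clock=54.
Op 15: tick 1 -> clock=55.
Final clock = 55
Final cache (unexpired): {} -> size=0

Answer: clock=55 cache_size=0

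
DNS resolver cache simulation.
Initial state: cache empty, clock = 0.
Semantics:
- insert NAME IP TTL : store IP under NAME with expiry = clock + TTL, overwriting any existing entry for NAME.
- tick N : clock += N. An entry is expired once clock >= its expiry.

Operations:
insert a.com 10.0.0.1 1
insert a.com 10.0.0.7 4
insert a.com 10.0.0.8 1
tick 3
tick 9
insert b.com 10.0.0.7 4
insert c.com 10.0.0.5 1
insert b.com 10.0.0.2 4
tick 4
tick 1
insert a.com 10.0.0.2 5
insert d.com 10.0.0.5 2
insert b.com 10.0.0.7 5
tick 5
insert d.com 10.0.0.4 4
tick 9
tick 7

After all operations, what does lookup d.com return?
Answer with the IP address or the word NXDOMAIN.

Op 1: insert a.com -> 10.0.0.1 (expiry=0+1=1). clock=0
Op 2: insert a.com -> 10.0.0.7 (expiry=0+4=4). clock=0
Op 3: insert a.com -> 10.0.0.8 (expiry=0+1=1). clock=0
Op 4: tick 3 -> clock=3. purged={a.com}
Op 5: tick 9 -> clock=12.
Op 6: insert b.com -> 10.0.0.7 (expiry=12+4=16). clock=12
Op 7: insert c.com -> 10.0.0.5 (expiry=12+1=13). clock=12
Op 8: insert b.com -> 10.0.0.2 (expiry=12+4=16). clock=12
Op 9: tick 4 -> clock=16. purged={b.com,c.com}
Op 10: tick 1 -> clock=17.
Op 11: insert a.com -> 10.0.0.2 (expiry=17+5=22). clock=17
Op 12: insert d.com -> 10.0.0.5 (expiry=17+2=19). clock=17
Op 13: insert b.com -> 10.0.0.7 (expiry=17+5=22). clock=17
Op 14: tick 5 -> clock=22. purged={a.com,b.com,d.com}
Op 15: insert d.com -> 10.0.0.4 (expiry=22+4=26). clock=22
Op 16: tick 9 -> clock=31. purged={d.com}
Op 17: tick 7 -> clock=38.
lookup d.com: not in cache (expired or never inserted)

Answer: NXDOMAIN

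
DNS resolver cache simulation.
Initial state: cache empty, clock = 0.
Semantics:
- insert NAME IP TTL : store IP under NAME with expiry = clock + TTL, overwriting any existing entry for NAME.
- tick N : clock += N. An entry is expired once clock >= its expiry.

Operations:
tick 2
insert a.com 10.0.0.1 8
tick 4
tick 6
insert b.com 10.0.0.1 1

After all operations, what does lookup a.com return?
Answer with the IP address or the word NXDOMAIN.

Answer: NXDOMAIN

Derivation:
Op 1: tick 2 -> clock=2.
Op 2: insert a.com -> 10.0.0.1 (expiry=2+8=10). clock=2
Op 3: tick 4 -> clock=6.
Op 4: tick 6 -> clock=12. purged={a.com}
Op 5: insert b.com -> 10.0.0.1 (expiry=12+1=13). clock=12
lookup a.com: not in cache (expired or never inserted)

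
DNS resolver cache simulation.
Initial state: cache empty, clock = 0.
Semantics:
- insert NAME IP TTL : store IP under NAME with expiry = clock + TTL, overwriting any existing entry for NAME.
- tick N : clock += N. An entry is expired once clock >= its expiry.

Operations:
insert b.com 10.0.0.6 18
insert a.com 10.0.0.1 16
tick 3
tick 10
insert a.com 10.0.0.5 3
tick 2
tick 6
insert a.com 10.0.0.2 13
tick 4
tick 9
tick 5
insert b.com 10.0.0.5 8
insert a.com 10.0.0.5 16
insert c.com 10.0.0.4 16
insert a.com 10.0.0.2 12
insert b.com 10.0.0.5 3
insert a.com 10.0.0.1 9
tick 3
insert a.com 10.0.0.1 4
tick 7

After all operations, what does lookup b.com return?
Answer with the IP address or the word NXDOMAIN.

Answer: NXDOMAIN

Derivation:
Op 1: insert b.com -> 10.0.0.6 (expiry=0+18=18). clock=0
Op 2: insert a.com -> 10.0.0.1 (expiry=0+16=16). clock=0
Op 3: tick 3 -> clock=3.
Op 4: tick 10 -> clock=13.
Op 5: insert a.com -> 10.0.0.5 (expiry=13+3=16). clock=13
Op 6: tick 2 -> clock=15.
Op 7: tick 6 -> clock=21. purged={a.com,b.com}
Op 8: insert a.com -> 10.0.0.2 (expiry=21+13=34). clock=21
Op 9: tick 4 -> clock=25.
Op 10: tick 9 -> clock=34. purged={a.com}
Op 11: tick 5 -> clock=39.
Op 12: insert b.com -> 10.0.0.5 (expiry=39+8=47). clock=39
Op 13: insert a.com -> 10.0.0.5 (expiry=39+16=55). clock=39
Op 14: insert c.com -> 10.0.0.4 (expiry=39+16=55). clock=39
Op 15: insert a.com -> 10.0.0.2 (expiry=39+12=51). clock=39
Op 16: insert b.com -> 10.0.0.5 (expiry=39+3=42). clock=39
Op 17: insert a.com -> 10.0.0.1 (expiry=39+9=48). clock=39
Op 18: tick 3 -> clock=42. purged={b.com}
Op 19: insert a.com -> 10.0.0.1 (expiry=42+4=46). clock=42
Op 20: tick 7 -> clock=49. purged={a.com}
lookup b.com: not in cache (expired or never inserted)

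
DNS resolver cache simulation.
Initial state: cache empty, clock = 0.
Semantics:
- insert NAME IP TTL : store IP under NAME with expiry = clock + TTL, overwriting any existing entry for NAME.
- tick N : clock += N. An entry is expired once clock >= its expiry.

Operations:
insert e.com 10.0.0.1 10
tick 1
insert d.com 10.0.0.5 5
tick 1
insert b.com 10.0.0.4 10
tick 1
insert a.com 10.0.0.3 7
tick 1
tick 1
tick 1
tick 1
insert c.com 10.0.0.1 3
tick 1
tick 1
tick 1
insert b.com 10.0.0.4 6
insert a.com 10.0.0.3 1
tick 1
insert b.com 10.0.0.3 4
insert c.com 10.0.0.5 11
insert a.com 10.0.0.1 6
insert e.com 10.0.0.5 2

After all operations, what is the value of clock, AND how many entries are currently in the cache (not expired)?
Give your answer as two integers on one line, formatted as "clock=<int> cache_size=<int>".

Op 1: insert e.com -> 10.0.0.1 (expiry=0+10=10). clock=0
Op 2: tick 1 -> clock=1.
Op 3: insert d.com -> 10.0.0.5 (expiry=1+5=6). clock=1
Op 4: tick 1 -> clock=2.
Op 5: insert b.com -> 10.0.0.4 (expiry=2+10=12). clock=2
Op 6: tick 1 -> clock=3.
Op 7: insert a.com -> 10.0.0.3 (expiry=3+7=10). clock=3
Op 8: tick 1 -> clock=4.
Op 9: tick 1 -> clock=5.
Op 10: tick 1 -> clock=6. purged={d.com}
Op 11: tick 1 -> clock=7.
Op 12: insert c.com -> 10.0.0.1 (expiry=7+3=10). clock=7
Op 13: tick 1 -> clock=8.
Op 14: tick 1 -> clock=9.
Op 15: tick 1 -> clock=10. purged={a.com,c.com,e.com}
Op 16: insert b.com -> 10.0.0.4 (expiry=10+6=16). clock=10
Op 17: insert a.com -> 10.0.0.3 (expiry=10+1=11). clock=10
Op 18: tick 1 -> clock=11. purged={a.com}
Op 19: insert b.com -> 10.0.0.3 (expiry=11+4=15). clock=11
Op 20: insert c.com -> 10.0.0.5 (expiry=11+11=22). clock=11
Op 21: insert a.com -> 10.0.0.1 (expiry=11+6=17). clock=11
Op 22: insert e.com -> 10.0.0.5 (expiry=11+2=13). clock=11
Final clock = 11
Final cache (unexpired): {a.com,b.com,c.com,e.com} -> size=4

Answer: clock=11 cache_size=4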